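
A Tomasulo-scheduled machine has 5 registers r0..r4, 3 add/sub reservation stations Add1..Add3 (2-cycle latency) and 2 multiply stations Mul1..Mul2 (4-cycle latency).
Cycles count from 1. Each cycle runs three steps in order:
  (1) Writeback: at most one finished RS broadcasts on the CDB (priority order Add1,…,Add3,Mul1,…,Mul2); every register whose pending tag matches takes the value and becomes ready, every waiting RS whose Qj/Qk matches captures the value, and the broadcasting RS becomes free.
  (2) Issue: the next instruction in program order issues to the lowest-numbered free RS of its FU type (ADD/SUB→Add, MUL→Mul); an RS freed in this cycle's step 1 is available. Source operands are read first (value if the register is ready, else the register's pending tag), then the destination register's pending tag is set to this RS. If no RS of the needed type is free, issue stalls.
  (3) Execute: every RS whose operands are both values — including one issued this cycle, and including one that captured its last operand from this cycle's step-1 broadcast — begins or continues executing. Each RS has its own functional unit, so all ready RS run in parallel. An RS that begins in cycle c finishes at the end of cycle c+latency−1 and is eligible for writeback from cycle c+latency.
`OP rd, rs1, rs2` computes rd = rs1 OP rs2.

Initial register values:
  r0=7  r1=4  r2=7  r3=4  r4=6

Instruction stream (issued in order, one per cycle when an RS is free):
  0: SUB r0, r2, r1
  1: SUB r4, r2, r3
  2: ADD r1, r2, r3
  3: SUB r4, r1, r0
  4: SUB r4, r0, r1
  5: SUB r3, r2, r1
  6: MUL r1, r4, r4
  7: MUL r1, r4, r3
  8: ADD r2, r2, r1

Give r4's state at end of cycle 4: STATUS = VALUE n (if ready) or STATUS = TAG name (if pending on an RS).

  c1: issue SUB r0<-Add1  regs: r0:Add1,r1:4,r2:7,r3:4,r4:6
  c2: issue SUB r4<-Add2  regs: r0:Add1,r1:4,r2:7,r3:4,r4:Add2
  c3: CDB Add1=3; issue ADD r1<-Add1  regs: r0:3,r1:Add1,r2:7,r3:4,r4:Add2
  c4: CDB Add2=3; issue SUB r4<-Add2  regs: r0:3,r1:Add1,r2:7,r3:4,r4:Add2

STATUS = TAG Add2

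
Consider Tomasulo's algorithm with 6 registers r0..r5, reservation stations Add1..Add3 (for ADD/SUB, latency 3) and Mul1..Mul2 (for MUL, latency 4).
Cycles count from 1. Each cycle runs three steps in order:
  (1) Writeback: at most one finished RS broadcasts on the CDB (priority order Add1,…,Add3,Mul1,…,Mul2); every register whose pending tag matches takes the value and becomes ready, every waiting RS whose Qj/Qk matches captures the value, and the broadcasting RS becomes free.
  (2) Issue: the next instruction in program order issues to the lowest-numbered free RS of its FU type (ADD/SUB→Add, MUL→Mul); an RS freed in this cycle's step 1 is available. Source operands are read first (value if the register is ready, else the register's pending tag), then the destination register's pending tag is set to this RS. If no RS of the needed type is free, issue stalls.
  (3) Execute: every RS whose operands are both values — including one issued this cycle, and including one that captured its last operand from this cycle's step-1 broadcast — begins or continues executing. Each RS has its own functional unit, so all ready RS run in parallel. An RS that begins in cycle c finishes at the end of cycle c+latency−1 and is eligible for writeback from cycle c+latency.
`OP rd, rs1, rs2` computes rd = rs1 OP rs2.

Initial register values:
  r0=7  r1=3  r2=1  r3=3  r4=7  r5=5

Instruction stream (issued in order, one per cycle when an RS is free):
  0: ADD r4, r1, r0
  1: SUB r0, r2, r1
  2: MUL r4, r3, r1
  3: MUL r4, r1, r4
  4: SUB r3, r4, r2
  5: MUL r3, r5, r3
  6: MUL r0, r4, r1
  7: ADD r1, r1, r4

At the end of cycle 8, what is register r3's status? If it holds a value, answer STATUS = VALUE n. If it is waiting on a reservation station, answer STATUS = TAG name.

STATUS = TAG Mul1

c1: issue ADD r4<-Add1 | r0:7,r1:3,r2:1,r3:3,r4:Add1,r5:5
c2: issue SUB r0<-Add2 | r0:Add2,r1:3,r2:1,r3:3,r4:Add1,r5:5
c3: issue MUL r4<-Mul1 | r0:Add2,r1:3,r2:1,r3:3,r4:Mul1,r5:5
c4: CDB Add1=10; issue MUL r4<-Mul2 | r0:Add2,r1:3,r2:1,r3:3,r4:Mul2,r5:5
c5: CDB Add2=-2; issue SUB r3<-Add1 | r0:-2,r1:3,r2:1,r3:Add1,r4:Mul2,r5:5
c6: stall | r0:-2,r1:3,r2:1,r3:Add1,r4:Mul2,r5:5
c7: CDB Mul1=9; issue MUL r3<-Mul1 | r0:-2,r1:3,r2:1,r3:Mul1,r4:Mul2,r5:5
c8: stall | r0:-2,r1:3,r2:1,r3:Mul1,r4:Mul2,r5:5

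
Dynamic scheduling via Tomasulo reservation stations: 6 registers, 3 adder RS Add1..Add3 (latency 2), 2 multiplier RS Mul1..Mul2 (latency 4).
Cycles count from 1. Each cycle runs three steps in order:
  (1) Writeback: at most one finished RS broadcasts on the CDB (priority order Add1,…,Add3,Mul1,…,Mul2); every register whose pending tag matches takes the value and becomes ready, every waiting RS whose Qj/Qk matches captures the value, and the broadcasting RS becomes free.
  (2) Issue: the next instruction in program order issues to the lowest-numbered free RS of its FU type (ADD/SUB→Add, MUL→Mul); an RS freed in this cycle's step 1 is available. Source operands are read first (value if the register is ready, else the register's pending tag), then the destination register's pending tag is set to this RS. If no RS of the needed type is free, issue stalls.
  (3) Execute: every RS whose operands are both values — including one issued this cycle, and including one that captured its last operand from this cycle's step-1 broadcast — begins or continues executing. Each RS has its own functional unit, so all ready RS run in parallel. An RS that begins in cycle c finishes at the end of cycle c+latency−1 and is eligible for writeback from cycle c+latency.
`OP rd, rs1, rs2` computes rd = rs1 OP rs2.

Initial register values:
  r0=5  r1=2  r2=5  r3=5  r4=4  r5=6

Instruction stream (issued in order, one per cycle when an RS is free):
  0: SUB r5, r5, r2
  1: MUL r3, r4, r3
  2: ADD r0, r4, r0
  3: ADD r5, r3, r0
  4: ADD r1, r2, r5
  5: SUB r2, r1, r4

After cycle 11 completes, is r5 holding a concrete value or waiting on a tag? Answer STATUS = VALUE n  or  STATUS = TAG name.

STATUS = VALUE 29

c1: issue SUB r5<-Add1 | r0:5,r1:2,r2:5,r3:5,r4:4,r5:Add1
c2: issue MUL r3<-Mul1 | r0:5,r1:2,r2:5,r3:Mul1,r4:4,r5:Add1
c3: CDB Add1=1; issue ADD r0<-Add1 | r0:Add1,r1:2,r2:5,r3:Mul1,r4:4,r5:1
c4: issue ADD r5<-Add2 | r0:Add1,r1:2,r2:5,r3:Mul1,r4:4,r5:Add2
c5: CDB Add1=9; issue ADD r1<-Add1 | r0:9,r1:Add1,r2:5,r3:Mul1,r4:4,r5:Add2
c6: CDB Mul1=20; issue SUB r2<-Add3 | r0:9,r1:Add1,r2:Add3,r3:20,r4:4,r5:Add2
c7: - | r0:9,r1:Add1,r2:Add3,r3:20,r4:4,r5:Add2
c8: CDB Add2=29 | r0:9,r1:Add1,r2:Add3,r3:20,r4:4,r5:29
c9: - | r0:9,r1:Add1,r2:Add3,r3:20,r4:4,r5:29
c10: CDB Add1=34 | r0:9,r1:34,r2:Add3,r3:20,r4:4,r5:29
c11: - | r0:9,r1:34,r2:Add3,r3:20,r4:4,r5:29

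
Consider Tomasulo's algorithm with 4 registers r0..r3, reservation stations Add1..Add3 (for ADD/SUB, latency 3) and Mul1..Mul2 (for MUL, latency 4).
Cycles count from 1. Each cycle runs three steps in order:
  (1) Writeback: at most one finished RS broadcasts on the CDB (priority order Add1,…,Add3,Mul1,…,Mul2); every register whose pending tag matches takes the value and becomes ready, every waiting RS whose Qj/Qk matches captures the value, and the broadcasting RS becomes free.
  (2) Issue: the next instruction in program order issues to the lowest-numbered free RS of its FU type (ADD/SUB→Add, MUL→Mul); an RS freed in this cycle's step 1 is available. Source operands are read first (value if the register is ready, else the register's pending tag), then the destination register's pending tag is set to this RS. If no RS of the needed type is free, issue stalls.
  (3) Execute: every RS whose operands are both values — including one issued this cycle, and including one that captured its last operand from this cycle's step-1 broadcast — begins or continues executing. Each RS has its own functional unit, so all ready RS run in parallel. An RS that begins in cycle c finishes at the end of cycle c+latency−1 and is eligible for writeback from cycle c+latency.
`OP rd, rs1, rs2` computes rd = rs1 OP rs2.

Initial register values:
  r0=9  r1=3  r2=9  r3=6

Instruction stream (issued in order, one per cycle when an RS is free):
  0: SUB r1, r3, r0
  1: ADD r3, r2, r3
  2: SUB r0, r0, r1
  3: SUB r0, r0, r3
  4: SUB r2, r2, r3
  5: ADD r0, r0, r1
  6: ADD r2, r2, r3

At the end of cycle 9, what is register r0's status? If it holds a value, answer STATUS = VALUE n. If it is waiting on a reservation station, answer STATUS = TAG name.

cycle 1: issue SUB r1<-Add1 // r0:9,r1:Add1,r2:9,r3:6
cycle 2: issue ADD r3<-Add2 // r0:9,r1:Add1,r2:9,r3:Add2
cycle 3: issue SUB r0<-Add3 // r0:Add3,r1:Add1,r2:9,r3:Add2
cycle 4: CDB Add1=-3; issue SUB r0<-Add1 // r0:Add1,r1:-3,r2:9,r3:Add2
cycle 5: CDB Add2=15; issue SUB r2<-Add2 // r0:Add1,r1:-3,r2:Add2,r3:15
cycle 6: stall // r0:Add1,r1:-3,r2:Add2,r3:15
cycle 7: CDB Add3=12; issue ADD r0<-Add3 // r0:Add3,r1:-3,r2:Add2,r3:15
cycle 8: CDB Add2=-6; issue ADD r2<-Add2 // r0:Add3,r1:-3,r2:Add2,r3:15
cycle 9: - // r0:Add3,r1:-3,r2:Add2,r3:15

STATUS = TAG Add3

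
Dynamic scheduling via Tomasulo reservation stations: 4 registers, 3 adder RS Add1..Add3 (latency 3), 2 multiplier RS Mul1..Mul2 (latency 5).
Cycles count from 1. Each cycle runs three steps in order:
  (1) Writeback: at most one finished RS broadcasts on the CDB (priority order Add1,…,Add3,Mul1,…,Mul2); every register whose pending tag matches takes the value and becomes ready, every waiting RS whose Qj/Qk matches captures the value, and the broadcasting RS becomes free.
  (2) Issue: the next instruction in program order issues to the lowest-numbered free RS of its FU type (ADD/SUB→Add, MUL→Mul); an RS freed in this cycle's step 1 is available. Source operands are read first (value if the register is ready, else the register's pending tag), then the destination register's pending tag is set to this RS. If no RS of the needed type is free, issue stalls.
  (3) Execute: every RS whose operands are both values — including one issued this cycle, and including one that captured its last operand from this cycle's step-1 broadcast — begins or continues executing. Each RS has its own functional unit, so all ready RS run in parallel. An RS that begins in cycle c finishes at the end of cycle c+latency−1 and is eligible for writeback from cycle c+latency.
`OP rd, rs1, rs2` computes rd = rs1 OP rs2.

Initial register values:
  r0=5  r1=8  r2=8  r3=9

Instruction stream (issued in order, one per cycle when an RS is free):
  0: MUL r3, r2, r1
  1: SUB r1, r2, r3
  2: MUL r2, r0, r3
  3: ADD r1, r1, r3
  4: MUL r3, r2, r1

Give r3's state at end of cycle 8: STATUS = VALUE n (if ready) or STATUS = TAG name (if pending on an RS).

cycle 1: issue MUL r3<-Mul1 // r0:5,r1:8,r2:8,r3:Mul1
cycle 2: issue SUB r1<-Add1 // r0:5,r1:Add1,r2:8,r3:Mul1
cycle 3: issue MUL r2<-Mul2 // r0:5,r1:Add1,r2:Mul2,r3:Mul1
cycle 4: issue ADD r1<-Add2 // r0:5,r1:Add2,r2:Mul2,r3:Mul1
cycle 5: stall // r0:5,r1:Add2,r2:Mul2,r3:Mul1
cycle 6: CDB Mul1=64; issue MUL r3<-Mul1 // r0:5,r1:Add2,r2:Mul2,r3:Mul1
cycle 7: - // r0:5,r1:Add2,r2:Mul2,r3:Mul1
cycle 8: - // r0:5,r1:Add2,r2:Mul2,r3:Mul1

STATUS = TAG Mul1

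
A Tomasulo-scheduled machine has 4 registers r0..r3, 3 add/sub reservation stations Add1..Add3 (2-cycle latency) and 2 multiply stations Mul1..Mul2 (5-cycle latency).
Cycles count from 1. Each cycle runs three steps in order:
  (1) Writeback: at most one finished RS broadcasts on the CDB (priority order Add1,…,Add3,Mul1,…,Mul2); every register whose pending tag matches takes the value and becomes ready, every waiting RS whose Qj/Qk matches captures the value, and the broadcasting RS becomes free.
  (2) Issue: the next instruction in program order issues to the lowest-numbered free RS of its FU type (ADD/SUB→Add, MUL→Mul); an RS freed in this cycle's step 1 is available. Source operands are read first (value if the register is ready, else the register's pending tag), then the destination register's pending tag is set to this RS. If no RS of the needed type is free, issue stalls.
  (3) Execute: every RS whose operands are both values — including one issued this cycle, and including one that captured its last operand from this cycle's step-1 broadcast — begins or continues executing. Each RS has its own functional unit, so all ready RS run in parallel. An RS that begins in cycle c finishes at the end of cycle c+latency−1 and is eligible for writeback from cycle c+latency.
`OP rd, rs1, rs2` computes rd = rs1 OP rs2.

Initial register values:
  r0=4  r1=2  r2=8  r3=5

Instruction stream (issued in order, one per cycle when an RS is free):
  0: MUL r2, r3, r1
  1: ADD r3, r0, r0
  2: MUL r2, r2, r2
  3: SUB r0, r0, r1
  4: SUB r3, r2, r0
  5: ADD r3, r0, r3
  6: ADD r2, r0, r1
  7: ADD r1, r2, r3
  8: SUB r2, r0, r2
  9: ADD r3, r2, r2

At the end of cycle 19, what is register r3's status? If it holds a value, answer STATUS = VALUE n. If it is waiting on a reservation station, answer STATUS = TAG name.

STATUS = VALUE -4

cycle 1: issue MUL r2<-Mul1 // r0:4,r1:2,r2:Mul1,r3:5
cycle 2: issue ADD r3<-Add1 // r0:4,r1:2,r2:Mul1,r3:Add1
cycle 3: issue MUL r2<-Mul2 // r0:4,r1:2,r2:Mul2,r3:Add1
cycle 4: CDB Add1=8; issue SUB r0<-Add1 // r0:Add1,r1:2,r2:Mul2,r3:8
cycle 5: issue SUB r3<-Add2 // r0:Add1,r1:2,r2:Mul2,r3:Add2
cycle 6: CDB Add1=2; issue ADD r3<-Add1 // r0:2,r1:2,r2:Mul2,r3:Add1
cycle 7: CDB Mul1=10; issue ADD r2<-Add3 // r0:2,r1:2,r2:Add3,r3:Add1
cycle 8: stall // r0:2,r1:2,r2:Add3,r3:Add1
cycle 9: CDB Add3=4; issue ADD r1<-Add3 // r0:2,r1:Add3,r2:4,r3:Add1
cycle 10: stall // r0:2,r1:Add3,r2:4,r3:Add1
cycle 11: stall // r0:2,r1:Add3,r2:4,r3:Add1
cycle 12: CDB Mul2=100; stall // r0:2,r1:Add3,r2:4,r3:Add1
cycle 13: stall // r0:2,r1:Add3,r2:4,r3:Add1
cycle 14: CDB Add2=98; issue SUB r2<-Add2 // r0:2,r1:Add3,r2:Add2,r3:Add1
cycle 15: stall // r0:2,r1:Add3,r2:Add2,r3:Add1
cycle 16: CDB Add1=100; issue ADD r3<-Add1 // r0:2,r1:Add3,r2:Add2,r3:Add1
cycle 17: CDB Add2=-2 // r0:2,r1:Add3,r2:-2,r3:Add1
cycle 18: CDB Add3=104 // r0:2,r1:104,r2:-2,r3:Add1
cycle 19: CDB Add1=-4 // r0:2,r1:104,r2:-2,r3:-4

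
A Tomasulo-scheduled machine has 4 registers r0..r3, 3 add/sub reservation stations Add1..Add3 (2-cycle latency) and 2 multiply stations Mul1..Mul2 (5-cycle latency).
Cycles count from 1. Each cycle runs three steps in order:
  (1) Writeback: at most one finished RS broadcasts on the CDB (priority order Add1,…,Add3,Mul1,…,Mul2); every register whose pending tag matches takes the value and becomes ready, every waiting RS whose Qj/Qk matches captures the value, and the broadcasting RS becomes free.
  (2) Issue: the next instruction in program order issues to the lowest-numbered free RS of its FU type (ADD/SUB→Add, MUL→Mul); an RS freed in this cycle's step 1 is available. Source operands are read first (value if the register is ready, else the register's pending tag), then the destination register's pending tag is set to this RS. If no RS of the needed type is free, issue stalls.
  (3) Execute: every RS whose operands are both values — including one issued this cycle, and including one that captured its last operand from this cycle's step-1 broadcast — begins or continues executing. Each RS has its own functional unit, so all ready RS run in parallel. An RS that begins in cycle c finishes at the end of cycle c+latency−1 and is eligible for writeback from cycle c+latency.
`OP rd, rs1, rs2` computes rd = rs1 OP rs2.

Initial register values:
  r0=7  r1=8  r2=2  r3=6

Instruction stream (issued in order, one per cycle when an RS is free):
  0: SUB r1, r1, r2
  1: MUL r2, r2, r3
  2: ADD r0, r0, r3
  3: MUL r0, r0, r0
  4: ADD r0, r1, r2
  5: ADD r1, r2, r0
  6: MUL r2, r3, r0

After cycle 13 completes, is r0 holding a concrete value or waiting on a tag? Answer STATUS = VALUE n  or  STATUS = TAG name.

  c1: issue SUB r1<-Add1  regs: r0:7,r1:Add1,r2:2,r3:6
  c2: issue MUL r2<-Mul1  regs: r0:7,r1:Add1,r2:Mul1,r3:6
  c3: CDB Add1=6; issue ADD r0<-Add1  regs: r0:Add1,r1:6,r2:Mul1,r3:6
  c4: issue MUL r0<-Mul2  regs: r0:Mul2,r1:6,r2:Mul1,r3:6
  c5: CDB Add1=13; issue ADD r0<-Add1  regs: r0:Add1,r1:6,r2:Mul1,r3:6
  c6: issue ADD r1<-Add2  regs: r0:Add1,r1:Add2,r2:Mul1,r3:6
  c7: CDB Mul1=12; issue MUL r2<-Mul1  regs: r0:Add1,r1:Add2,r2:Mul1,r3:6
  c8: -  regs: r0:Add1,r1:Add2,r2:Mul1,r3:6
  c9: CDB Add1=18  regs: r0:18,r1:Add2,r2:Mul1,r3:6
  c10: CDB Mul2=169  regs: r0:18,r1:Add2,r2:Mul1,r3:6
  c11: CDB Add2=30  regs: r0:18,r1:30,r2:Mul1,r3:6
  c12: -  regs: r0:18,r1:30,r2:Mul1,r3:6
  c13: -  regs: r0:18,r1:30,r2:Mul1,r3:6

STATUS = VALUE 18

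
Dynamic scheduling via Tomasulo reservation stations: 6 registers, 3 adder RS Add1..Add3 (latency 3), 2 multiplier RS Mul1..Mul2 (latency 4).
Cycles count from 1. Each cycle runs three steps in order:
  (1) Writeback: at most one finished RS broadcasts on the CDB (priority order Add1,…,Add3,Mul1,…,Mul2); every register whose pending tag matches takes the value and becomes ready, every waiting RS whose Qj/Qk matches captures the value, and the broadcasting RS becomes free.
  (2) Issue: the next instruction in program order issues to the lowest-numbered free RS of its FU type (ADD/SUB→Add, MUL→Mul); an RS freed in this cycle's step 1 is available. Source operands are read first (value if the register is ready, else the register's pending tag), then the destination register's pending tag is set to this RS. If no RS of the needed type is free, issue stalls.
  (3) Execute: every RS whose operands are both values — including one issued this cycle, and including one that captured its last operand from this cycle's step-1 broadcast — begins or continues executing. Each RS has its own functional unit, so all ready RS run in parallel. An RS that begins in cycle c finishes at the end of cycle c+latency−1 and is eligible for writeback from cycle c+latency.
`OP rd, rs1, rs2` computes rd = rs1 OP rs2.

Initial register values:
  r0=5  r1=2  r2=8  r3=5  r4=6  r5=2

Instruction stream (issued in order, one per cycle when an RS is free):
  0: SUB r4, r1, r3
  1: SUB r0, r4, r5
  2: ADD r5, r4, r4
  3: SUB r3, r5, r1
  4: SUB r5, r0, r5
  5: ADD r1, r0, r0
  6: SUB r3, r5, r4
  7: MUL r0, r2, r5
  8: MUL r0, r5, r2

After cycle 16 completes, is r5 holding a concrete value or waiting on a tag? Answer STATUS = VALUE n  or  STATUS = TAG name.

c1: issue SUB r4<-Add1 | r0:5,r1:2,r2:8,r3:5,r4:Add1,r5:2
c2: issue SUB r0<-Add2 | r0:Add2,r1:2,r2:8,r3:5,r4:Add1,r5:2
c3: issue ADD r5<-Add3 | r0:Add2,r1:2,r2:8,r3:5,r4:Add1,r5:Add3
c4: CDB Add1=-3; issue SUB r3<-Add1 | r0:Add2,r1:2,r2:8,r3:Add1,r4:-3,r5:Add3
c5: stall | r0:Add2,r1:2,r2:8,r3:Add1,r4:-3,r5:Add3
c6: stall | r0:Add2,r1:2,r2:8,r3:Add1,r4:-3,r5:Add3
c7: CDB Add2=-5; issue SUB r5<-Add2 | r0:-5,r1:2,r2:8,r3:Add1,r4:-3,r5:Add2
c8: CDB Add3=-6; issue ADD r1<-Add3 | r0:-5,r1:Add3,r2:8,r3:Add1,r4:-3,r5:Add2
c9: stall | r0:-5,r1:Add3,r2:8,r3:Add1,r4:-3,r5:Add2
c10: stall | r0:-5,r1:Add3,r2:8,r3:Add1,r4:-3,r5:Add2
c11: CDB Add1=-8; issue SUB r3<-Add1 | r0:-5,r1:Add3,r2:8,r3:Add1,r4:-3,r5:Add2
c12: CDB Add2=1; issue MUL r0<-Mul1 | r0:Mul1,r1:Add3,r2:8,r3:Add1,r4:-3,r5:1
c13: CDB Add3=-10; issue MUL r0<-Mul2 | r0:Mul2,r1:-10,r2:8,r3:Add1,r4:-3,r5:1
c14: - | r0:Mul2,r1:-10,r2:8,r3:Add1,r4:-3,r5:1
c15: CDB Add1=4 | r0:Mul2,r1:-10,r2:8,r3:4,r4:-3,r5:1
c16: CDB Mul1=8 | r0:Mul2,r1:-10,r2:8,r3:4,r4:-3,r5:1

STATUS = VALUE 1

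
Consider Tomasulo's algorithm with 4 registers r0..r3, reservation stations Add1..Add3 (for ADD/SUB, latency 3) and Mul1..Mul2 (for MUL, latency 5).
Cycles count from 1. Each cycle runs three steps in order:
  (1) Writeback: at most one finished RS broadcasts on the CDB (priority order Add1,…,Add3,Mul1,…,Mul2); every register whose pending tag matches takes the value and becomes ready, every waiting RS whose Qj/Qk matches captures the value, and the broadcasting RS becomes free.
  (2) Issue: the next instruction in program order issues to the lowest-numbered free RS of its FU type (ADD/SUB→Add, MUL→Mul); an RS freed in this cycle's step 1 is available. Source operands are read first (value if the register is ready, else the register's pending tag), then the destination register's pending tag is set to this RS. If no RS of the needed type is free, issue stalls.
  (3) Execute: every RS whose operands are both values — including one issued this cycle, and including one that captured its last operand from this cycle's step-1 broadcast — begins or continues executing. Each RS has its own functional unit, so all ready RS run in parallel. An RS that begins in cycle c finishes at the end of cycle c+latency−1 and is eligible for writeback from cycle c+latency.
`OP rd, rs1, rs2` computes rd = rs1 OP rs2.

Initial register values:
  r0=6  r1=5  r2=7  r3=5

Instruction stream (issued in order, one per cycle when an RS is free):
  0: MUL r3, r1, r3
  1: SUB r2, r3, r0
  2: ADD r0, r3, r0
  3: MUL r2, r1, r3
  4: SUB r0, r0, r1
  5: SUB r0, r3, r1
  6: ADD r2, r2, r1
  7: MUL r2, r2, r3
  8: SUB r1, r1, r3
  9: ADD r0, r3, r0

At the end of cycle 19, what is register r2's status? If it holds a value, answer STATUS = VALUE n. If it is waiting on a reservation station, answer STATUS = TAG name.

  c1: issue MUL r3<-Mul1  regs: r0:6,r1:5,r2:7,r3:Mul1
  c2: issue SUB r2<-Add1  regs: r0:6,r1:5,r2:Add1,r3:Mul1
  c3: issue ADD r0<-Add2  regs: r0:Add2,r1:5,r2:Add1,r3:Mul1
  c4: issue MUL r2<-Mul2  regs: r0:Add2,r1:5,r2:Mul2,r3:Mul1
  c5: issue SUB r0<-Add3  regs: r0:Add3,r1:5,r2:Mul2,r3:Mul1
  c6: CDB Mul1=25; stall  regs: r0:Add3,r1:5,r2:Mul2,r3:25
  c7: stall  regs: r0:Add3,r1:5,r2:Mul2,r3:25
  c8: stall  regs: r0:Add3,r1:5,r2:Mul2,r3:25
  c9: CDB Add1=19; issue SUB r0<-Add1  regs: r0:Add1,r1:5,r2:Mul2,r3:25
  c10: CDB Add2=31; issue ADD r2<-Add2  regs: r0:Add1,r1:5,r2:Add2,r3:25
  c11: CDB Mul2=125; issue MUL r2<-Mul1  regs: r0:Add1,r1:5,r2:Mul1,r3:25
  c12: CDB Add1=20; issue SUB r1<-Add1  regs: r0:20,r1:Add1,r2:Mul1,r3:25
  c13: CDB Add3=26; issue ADD r0<-Add3  regs: r0:Add3,r1:Add1,r2:Mul1,r3:25
  c14: CDB Add2=130  regs: r0:Add3,r1:Add1,r2:Mul1,r3:25
  c15: CDB Add1=-20  regs: r0:Add3,r1:-20,r2:Mul1,r3:25
  c16: CDB Add3=45  regs: r0:45,r1:-20,r2:Mul1,r3:25
  c17: -  regs: r0:45,r1:-20,r2:Mul1,r3:25
  c18: -  regs: r0:45,r1:-20,r2:Mul1,r3:25
  c19: CDB Mul1=3250  regs: r0:45,r1:-20,r2:3250,r3:25

STATUS = VALUE 3250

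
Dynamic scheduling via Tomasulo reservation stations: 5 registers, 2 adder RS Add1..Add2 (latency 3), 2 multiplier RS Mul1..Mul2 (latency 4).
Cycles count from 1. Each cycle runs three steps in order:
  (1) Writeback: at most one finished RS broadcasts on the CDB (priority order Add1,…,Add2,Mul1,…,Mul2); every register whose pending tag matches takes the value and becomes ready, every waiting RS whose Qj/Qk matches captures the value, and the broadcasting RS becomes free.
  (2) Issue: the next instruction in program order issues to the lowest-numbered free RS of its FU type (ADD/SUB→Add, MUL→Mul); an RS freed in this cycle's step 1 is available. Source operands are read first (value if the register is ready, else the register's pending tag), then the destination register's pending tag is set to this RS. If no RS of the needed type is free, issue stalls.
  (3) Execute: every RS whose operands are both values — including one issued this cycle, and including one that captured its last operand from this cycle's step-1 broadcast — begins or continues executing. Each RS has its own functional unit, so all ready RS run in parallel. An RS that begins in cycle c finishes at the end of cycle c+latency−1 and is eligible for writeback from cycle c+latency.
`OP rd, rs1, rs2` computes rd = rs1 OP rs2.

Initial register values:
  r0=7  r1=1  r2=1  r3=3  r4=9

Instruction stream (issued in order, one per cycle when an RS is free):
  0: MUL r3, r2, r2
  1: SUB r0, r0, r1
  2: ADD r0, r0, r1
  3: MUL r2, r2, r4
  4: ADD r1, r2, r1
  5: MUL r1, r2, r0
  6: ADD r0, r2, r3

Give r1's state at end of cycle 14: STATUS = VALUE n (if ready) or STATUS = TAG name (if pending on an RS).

  c1: issue MUL r3<-Mul1  regs: r0:7,r1:1,r2:1,r3:Mul1,r4:9
  c2: issue SUB r0<-Add1  regs: r0:Add1,r1:1,r2:1,r3:Mul1,r4:9
  c3: issue ADD r0<-Add2  regs: r0:Add2,r1:1,r2:1,r3:Mul1,r4:9
  c4: issue MUL r2<-Mul2  regs: r0:Add2,r1:1,r2:Mul2,r3:Mul1,r4:9
  c5: CDB Add1=6; issue ADD r1<-Add1  regs: r0:Add2,r1:Add1,r2:Mul2,r3:Mul1,r4:9
  c6: CDB Mul1=1; issue MUL r1<-Mul1  regs: r0:Add2,r1:Mul1,r2:Mul2,r3:1,r4:9
  c7: stall  regs: r0:Add2,r1:Mul1,r2:Mul2,r3:1,r4:9
  c8: CDB Add2=7; issue ADD r0<-Add2  regs: r0:Add2,r1:Mul1,r2:Mul2,r3:1,r4:9
  c9: CDB Mul2=9  regs: r0:Add2,r1:Mul1,r2:9,r3:1,r4:9
  c10: -  regs: r0:Add2,r1:Mul1,r2:9,r3:1,r4:9
  c11: -  regs: r0:Add2,r1:Mul1,r2:9,r3:1,r4:9
  c12: CDB Add1=10  regs: r0:Add2,r1:Mul1,r2:9,r3:1,r4:9
  c13: CDB Add2=10  regs: r0:10,r1:Mul1,r2:9,r3:1,r4:9
  c14: CDB Mul1=63  regs: r0:10,r1:63,r2:9,r3:1,r4:9

STATUS = VALUE 63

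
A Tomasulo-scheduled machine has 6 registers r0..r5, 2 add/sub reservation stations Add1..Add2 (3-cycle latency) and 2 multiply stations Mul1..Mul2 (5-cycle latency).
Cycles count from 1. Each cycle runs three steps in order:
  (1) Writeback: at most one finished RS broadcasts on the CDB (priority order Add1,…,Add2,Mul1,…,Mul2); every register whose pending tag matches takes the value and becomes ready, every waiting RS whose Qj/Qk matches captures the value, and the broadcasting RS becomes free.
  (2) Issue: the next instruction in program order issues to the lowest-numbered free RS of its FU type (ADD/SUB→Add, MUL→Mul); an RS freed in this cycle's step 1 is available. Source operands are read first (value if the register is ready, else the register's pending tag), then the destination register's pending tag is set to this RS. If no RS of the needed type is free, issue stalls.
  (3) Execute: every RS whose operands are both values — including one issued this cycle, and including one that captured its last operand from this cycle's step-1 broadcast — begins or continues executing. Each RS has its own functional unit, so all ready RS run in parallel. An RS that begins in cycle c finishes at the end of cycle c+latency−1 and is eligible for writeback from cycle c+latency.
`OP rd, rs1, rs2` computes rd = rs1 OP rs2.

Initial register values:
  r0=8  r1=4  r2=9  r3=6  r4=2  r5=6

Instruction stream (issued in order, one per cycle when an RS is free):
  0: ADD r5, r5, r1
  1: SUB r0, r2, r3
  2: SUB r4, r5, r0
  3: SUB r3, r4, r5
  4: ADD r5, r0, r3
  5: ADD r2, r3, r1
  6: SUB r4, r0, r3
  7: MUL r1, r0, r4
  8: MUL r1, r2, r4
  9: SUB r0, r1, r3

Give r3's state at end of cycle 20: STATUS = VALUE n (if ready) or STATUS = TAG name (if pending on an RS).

  c1: issue ADD r5<-Add1  regs: r0:8,r1:4,r2:9,r3:6,r4:2,r5:Add1
  c2: issue SUB r0<-Add2  regs: r0:Add2,r1:4,r2:9,r3:6,r4:2,r5:Add1
  c3: stall  regs: r0:Add2,r1:4,r2:9,r3:6,r4:2,r5:Add1
  c4: CDB Add1=10; issue SUB r4<-Add1  regs: r0:Add2,r1:4,r2:9,r3:6,r4:Add1,r5:10
  c5: CDB Add2=3; issue SUB r3<-Add2  regs: r0:3,r1:4,r2:9,r3:Add2,r4:Add1,r5:10
  c6: stall  regs: r0:3,r1:4,r2:9,r3:Add2,r4:Add1,r5:10
  c7: stall  regs: r0:3,r1:4,r2:9,r3:Add2,r4:Add1,r5:10
  c8: CDB Add1=7; issue ADD r5<-Add1  regs: r0:3,r1:4,r2:9,r3:Add2,r4:7,r5:Add1
  c9: stall  regs: r0:3,r1:4,r2:9,r3:Add2,r4:7,r5:Add1
  c10: stall  regs: r0:3,r1:4,r2:9,r3:Add2,r4:7,r5:Add1
  c11: CDB Add2=-3; issue ADD r2<-Add2  regs: r0:3,r1:4,r2:Add2,r3:-3,r4:7,r5:Add1
  c12: stall  regs: r0:3,r1:4,r2:Add2,r3:-3,r4:7,r5:Add1
  c13: stall  regs: r0:3,r1:4,r2:Add2,r3:-3,r4:7,r5:Add1
  c14: CDB Add1=0; issue SUB r4<-Add1  regs: r0:3,r1:4,r2:Add2,r3:-3,r4:Add1,r5:0
  c15: CDB Add2=1; issue MUL r1<-Mul1  regs: r0:3,r1:Mul1,r2:1,r3:-3,r4:Add1,r5:0
  c16: issue MUL r1<-Mul2  regs: r0:3,r1:Mul2,r2:1,r3:-3,r4:Add1,r5:0
  c17: CDB Add1=6; issue SUB r0<-Add1  regs: r0:Add1,r1:Mul2,r2:1,r3:-3,r4:6,r5:0
  c18: -  regs: r0:Add1,r1:Mul2,r2:1,r3:-3,r4:6,r5:0
  c19: -  regs: r0:Add1,r1:Mul2,r2:1,r3:-3,r4:6,r5:0
  c20: -  regs: r0:Add1,r1:Mul2,r2:1,r3:-3,r4:6,r5:0

STATUS = VALUE -3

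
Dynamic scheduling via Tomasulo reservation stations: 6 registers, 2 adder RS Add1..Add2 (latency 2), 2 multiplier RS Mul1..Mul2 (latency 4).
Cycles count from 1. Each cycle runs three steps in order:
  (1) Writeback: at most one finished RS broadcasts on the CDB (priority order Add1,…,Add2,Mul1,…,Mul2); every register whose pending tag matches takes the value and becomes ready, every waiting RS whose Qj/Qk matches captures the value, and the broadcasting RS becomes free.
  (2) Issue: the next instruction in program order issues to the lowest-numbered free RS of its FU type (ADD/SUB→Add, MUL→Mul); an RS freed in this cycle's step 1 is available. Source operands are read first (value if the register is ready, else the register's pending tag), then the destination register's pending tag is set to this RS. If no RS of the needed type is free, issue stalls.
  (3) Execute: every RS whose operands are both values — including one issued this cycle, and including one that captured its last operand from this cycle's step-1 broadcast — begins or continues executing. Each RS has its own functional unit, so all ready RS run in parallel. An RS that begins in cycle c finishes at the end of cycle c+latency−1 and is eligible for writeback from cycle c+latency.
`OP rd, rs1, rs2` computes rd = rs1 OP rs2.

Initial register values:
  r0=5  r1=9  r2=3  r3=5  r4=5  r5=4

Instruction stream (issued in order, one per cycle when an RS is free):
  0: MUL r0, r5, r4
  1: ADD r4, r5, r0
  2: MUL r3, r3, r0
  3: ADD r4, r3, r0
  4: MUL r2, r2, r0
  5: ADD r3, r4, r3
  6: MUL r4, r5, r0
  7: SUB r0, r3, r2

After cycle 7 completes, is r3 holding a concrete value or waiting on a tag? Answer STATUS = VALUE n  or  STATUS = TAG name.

  c1: issue MUL r0<-Mul1  regs: r0:Mul1,r1:9,r2:3,r3:5,r4:5,r5:4
  c2: issue ADD r4<-Add1  regs: r0:Mul1,r1:9,r2:3,r3:5,r4:Add1,r5:4
  c3: issue MUL r3<-Mul2  regs: r0:Mul1,r1:9,r2:3,r3:Mul2,r4:Add1,r5:4
  c4: issue ADD r4<-Add2  regs: r0:Mul1,r1:9,r2:3,r3:Mul2,r4:Add2,r5:4
  c5: CDB Mul1=20; issue MUL r2<-Mul1  regs: r0:20,r1:9,r2:Mul1,r3:Mul2,r4:Add2,r5:4
  c6: stall  regs: r0:20,r1:9,r2:Mul1,r3:Mul2,r4:Add2,r5:4
  c7: CDB Add1=24; issue ADD r3<-Add1  regs: r0:20,r1:9,r2:Mul1,r3:Add1,r4:Add2,r5:4

STATUS = TAG Add1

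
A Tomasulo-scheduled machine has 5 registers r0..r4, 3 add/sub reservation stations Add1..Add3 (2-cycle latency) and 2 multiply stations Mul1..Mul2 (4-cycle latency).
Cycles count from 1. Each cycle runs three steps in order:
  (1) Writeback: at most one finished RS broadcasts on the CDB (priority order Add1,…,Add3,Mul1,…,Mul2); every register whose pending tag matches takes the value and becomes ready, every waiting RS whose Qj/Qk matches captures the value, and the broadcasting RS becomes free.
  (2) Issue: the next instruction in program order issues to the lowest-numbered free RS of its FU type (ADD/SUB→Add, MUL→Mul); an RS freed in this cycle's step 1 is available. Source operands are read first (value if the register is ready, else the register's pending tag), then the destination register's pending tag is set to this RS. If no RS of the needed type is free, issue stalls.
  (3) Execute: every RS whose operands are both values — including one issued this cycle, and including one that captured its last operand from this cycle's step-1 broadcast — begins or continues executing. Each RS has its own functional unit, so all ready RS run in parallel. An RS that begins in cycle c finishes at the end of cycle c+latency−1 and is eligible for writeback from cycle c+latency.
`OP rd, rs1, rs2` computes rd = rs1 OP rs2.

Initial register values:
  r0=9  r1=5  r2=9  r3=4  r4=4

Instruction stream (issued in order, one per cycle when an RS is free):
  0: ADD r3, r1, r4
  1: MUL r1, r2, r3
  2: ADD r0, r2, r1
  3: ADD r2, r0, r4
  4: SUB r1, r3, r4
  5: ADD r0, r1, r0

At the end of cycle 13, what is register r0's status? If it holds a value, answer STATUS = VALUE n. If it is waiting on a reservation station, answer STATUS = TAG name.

c1: issue ADD r3<-Add1 | r0:9,r1:5,r2:9,r3:Add1,r4:4
c2: issue MUL r1<-Mul1 | r0:9,r1:Mul1,r2:9,r3:Add1,r4:4
c3: CDB Add1=9; issue ADD r0<-Add1 | r0:Add1,r1:Mul1,r2:9,r3:9,r4:4
c4: issue ADD r2<-Add2 | r0:Add1,r1:Mul1,r2:Add2,r3:9,r4:4
c5: issue SUB r1<-Add3 | r0:Add1,r1:Add3,r2:Add2,r3:9,r4:4
c6: stall | r0:Add1,r1:Add3,r2:Add2,r3:9,r4:4
c7: CDB Add3=5; issue ADD r0<-Add3 | r0:Add3,r1:5,r2:Add2,r3:9,r4:4
c8: CDB Mul1=81 | r0:Add3,r1:5,r2:Add2,r3:9,r4:4
c9: - | r0:Add3,r1:5,r2:Add2,r3:9,r4:4
c10: CDB Add1=90 | r0:Add3,r1:5,r2:Add2,r3:9,r4:4
c11: - | r0:Add3,r1:5,r2:Add2,r3:9,r4:4
c12: CDB Add2=94 | r0:Add3,r1:5,r2:94,r3:9,r4:4
c13: CDB Add3=95 | r0:95,r1:5,r2:94,r3:9,r4:4

STATUS = VALUE 95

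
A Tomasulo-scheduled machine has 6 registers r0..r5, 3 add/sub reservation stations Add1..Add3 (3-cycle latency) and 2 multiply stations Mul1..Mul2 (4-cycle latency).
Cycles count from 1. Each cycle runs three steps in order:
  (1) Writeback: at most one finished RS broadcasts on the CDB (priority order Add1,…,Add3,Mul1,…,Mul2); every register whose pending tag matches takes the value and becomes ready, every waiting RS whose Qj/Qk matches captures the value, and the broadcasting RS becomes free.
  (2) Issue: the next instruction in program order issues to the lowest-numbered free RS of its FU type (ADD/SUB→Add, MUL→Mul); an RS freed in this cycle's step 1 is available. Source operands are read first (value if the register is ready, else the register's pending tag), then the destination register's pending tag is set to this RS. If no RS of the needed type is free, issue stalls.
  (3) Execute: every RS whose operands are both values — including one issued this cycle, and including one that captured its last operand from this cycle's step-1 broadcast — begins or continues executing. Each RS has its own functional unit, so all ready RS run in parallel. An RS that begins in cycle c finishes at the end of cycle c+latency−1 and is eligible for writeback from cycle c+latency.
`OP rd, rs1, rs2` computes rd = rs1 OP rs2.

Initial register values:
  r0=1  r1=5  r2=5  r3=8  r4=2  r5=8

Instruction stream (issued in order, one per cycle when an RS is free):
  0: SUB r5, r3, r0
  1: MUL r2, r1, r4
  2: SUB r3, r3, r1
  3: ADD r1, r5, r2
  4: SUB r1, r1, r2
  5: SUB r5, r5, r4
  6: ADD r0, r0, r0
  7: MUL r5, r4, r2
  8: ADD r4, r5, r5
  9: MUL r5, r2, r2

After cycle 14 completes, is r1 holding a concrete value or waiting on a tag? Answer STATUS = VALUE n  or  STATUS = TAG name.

cycle 1: issue SUB r5<-Add1 // r0:1,r1:5,r2:5,r3:8,r4:2,r5:Add1
cycle 2: issue MUL r2<-Mul1 // r0:1,r1:5,r2:Mul1,r3:8,r4:2,r5:Add1
cycle 3: issue SUB r3<-Add2 // r0:1,r1:5,r2:Mul1,r3:Add2,r4:2,r5:Add1
cycle 4: CDB Add1=7; issue ADD r1<-Add1 // r0:1,r1:Add1,r2:Mul1,r3:Add2,r4:2,r5:7
cycle 5: issue SUB r1<-Add3 // r0:1,r1:Add3,r2:Mul1,r3:Add2,r4:2,r5:7
cycle 6: CDB Add2=3; issue SUB r5<-Add2 // r0:1,r1:Add3,r2:Mul1,r3:3,r4:2,r5:Add2
cycle 7: CDB Mul1=10; stall // r0:1,r1:Add3,r2:10,r3:3,r4:2,r5:Add2
cycle 8: stall // r0:1,r1:Add3,r2:10,r3:3,r4:2,r5:Add2
cycle 9: CDB Add2=5; issue ADD r0<-Add2 // r0:Add2,r1:Add3,r2:10,r3:3,r4:2,r5:5
cycle 10: CDB Add1=17; issue MUL r5<-Mul1 // r0:Add2,r1:Add3,r2:10,r3:3,r4:2,r5:Mul1
cycle 11: issue ADD r4<-Add1 // r0:Add2,r1:Add3,r2:10,r3:3,r4:Add1,r5:Mul1
cycle 12: CDB Add2=2; issue MUL r5<-Mul2 // r0:2,r1:Add3,r2:10,r3:3,r4:Add1,r5:Mul2
cycle 13: CDB Add3=7 // r0:2,r1:7,r2:10,r3:3,r4:Add1,r5:Mul2
cycle 14: CDB Mul1=20 // r0:2,r1:7,r2:10,r3:3,r4:Add1,r5:Mul2

STATUS = VALUE 7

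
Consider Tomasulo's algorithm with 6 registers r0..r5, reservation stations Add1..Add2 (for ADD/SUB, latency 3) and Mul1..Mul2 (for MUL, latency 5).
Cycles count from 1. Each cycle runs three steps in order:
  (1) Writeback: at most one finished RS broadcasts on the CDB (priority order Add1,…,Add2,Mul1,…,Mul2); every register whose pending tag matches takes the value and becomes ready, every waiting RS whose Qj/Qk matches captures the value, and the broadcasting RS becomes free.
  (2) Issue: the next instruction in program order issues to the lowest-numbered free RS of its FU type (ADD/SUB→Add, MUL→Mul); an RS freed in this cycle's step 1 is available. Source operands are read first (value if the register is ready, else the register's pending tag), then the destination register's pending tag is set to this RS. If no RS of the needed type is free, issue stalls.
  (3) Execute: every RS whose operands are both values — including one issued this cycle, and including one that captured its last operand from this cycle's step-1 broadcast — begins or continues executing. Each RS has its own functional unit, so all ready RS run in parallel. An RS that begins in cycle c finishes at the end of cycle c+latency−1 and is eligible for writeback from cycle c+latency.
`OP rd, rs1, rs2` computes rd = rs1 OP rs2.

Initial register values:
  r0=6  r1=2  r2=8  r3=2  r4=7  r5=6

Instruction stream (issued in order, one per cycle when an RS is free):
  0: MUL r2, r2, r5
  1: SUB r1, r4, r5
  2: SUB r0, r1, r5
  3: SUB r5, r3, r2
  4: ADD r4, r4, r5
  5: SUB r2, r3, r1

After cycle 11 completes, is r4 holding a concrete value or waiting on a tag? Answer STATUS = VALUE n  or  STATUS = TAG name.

cycle 1: issue MUL r2<-Mul1 // r0:6,r1:2,r2:Mul1,r3:2,r4:7,r5:6
cycle 2: issue SUB r1<-Add1 // r0:6,r1:Add1,r2:Mul1,r3:2,r4:7,r5:6
cycle 3: issue SUB r0<-Add2 // r0:Add2,r1:Add1,r2:Mul1,r3:2,r4:7,r5:6
cycle 4: stall // r0:Add2,r1:Add1,r2:Mul1,r3:2,r4:7,r5:6
cycle 5: CDB Add1=1; issue SUB r5<-Add1 // r0:Add2,r1:1,r2:Mul1,r3:2,r4:7,r5:Add1
cycle 6: CDB Mul1=48; stall // r0:Add2,r1:1,r2:48,r3:2,r4:7,r5:Add1
cycle 7: stall // r0:Add2,r1:1,r2:48,r3:2,r4:7,r5:Add1
cycle 8: CDB Add2=-5; issue ADD r4<-Add2 // r0:-5,r1:1,r2:48,r3:2,r4:Add2,r5:Add1
cycle 9: CDB Add1=-46; issue SUB r2<-Add1 // r0:-5,r1:1,r2:Add1,r3:2,r4:Add2,r5:-46
cycle 10: - // r0:-5,r1:1,r2:Add1,r3:2,r4:Add2,r5:-46
cycle 11: - // r0:-5,r1:1,r2:Add1,r3:2,r4:Add2,r5:-46

STATUS = TAG Add2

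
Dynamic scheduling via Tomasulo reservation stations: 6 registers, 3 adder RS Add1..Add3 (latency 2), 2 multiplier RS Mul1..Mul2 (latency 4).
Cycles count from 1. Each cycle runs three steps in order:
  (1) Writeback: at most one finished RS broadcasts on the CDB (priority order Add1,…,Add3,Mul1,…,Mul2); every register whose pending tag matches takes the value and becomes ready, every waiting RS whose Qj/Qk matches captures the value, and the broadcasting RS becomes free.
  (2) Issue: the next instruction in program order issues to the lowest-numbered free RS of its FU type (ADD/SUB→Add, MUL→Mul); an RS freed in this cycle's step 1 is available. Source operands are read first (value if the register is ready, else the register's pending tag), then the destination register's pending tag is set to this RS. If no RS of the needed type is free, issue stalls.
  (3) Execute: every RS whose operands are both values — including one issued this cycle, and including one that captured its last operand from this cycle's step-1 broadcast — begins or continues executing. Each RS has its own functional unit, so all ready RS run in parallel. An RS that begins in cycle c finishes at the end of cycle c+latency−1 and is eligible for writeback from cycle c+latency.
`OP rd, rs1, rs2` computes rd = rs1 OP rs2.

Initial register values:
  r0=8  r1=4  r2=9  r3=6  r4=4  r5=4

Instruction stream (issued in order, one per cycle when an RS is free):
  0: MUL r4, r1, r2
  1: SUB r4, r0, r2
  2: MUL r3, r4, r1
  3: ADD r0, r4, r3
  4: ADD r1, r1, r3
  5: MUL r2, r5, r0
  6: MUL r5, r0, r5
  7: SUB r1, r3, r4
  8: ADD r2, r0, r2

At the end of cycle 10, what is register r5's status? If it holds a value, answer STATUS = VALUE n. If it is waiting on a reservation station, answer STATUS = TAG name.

STATUS = TAG Mul2

cycle 1: issue MUL r4<-Mul1 // r0:8,r1:4,r2:9,r3:6,r4:Mul1,r5:4
cycle 2: issue SUB r4<-Add1 // r0:8,r1:4,r2:9,r3:6,r4:Add1,r5:4
cycle 3: issue MUL r3<-Mul2 // r0:8,r1:4,r2:9,r3:Mul2,r4:Add1,r5:4
cycle 4: CDB Add1=-1; issue ADD r0<-Add1 // r0:Add1,r1:4,r2:9,r3:Mul2,r4:-1,r5:4
cycle 5: CDB Mul1=36; issue ADD r1<-Add2 // r0:Add1,r1:Add2,r2:9,r3:Mul2,r4:-1,r5:4
cycle 6: issue MUL r2<-Mul1 // r0:Add1,r1:Add2,r2:Mul1,r3:Mul2,r4:-1,r5:4
cycle 7: stall // r0:Add1,r1:Add2,r2:Mul1,r3:Mul2,r4:-1,r5:4
cycle 8: CDB Mul2=-4; issue MUL r5<-Mul2 // r0:Add1,r1:Add2,r2:Mul1,r3:-4,r4:-1,r5:Mul2
cycle 9: issue SUB r1<-Add3 // r0:Add1,r1:Add3,r2:Mul1,r3:-4,r4:-1,r5:Mul2
cycle 10: CDB Add1=-5; issue ADD r2<-Add1 // r0:-5,r1:Add3,r2:Add1,r3:-4,r4:-1,r5:Mul2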